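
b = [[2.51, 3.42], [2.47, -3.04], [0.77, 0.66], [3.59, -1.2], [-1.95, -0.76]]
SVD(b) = [[-0.33, 0.80], [-0.55, -0.52], [-0.12, 0.16], [-0.69, -0.11], [0.32, -0.23]] @ diag([5.469999144567381, 4.811944446731707]) @ [[-0.98, 0.19], [0.19, 0.98]]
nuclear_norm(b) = 10.28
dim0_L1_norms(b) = [11.29, 9.08]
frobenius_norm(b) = 7.29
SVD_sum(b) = [[1.79, -0.34], [2.94, -0.56], [0.62, -0.12], [3.68, -0.7], [-1.74, 0.33]] + [[0.72, 3.76], [-0.47, -2.48], [0.15, 0.78], [-0.09, -0.50], [-0.21, -1.09]]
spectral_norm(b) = 5.47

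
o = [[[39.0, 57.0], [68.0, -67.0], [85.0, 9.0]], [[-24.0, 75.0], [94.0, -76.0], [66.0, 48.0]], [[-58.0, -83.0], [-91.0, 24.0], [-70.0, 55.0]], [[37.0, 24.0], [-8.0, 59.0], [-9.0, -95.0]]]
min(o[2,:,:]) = -91.0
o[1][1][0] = 94.0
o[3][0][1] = 24.0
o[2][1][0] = -91.0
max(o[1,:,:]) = 94.0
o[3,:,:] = [[37.0, 24.0], [-8.0, 59.0], [-9.0, -95.0]]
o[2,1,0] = -91.0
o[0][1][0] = 68.0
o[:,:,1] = [[57.0, -67.0, 9.0], [75.0, -76.0, 48.0], [-83.0, 24.0, 55.0], [24.0, 59.0, -95.0]]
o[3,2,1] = -95.0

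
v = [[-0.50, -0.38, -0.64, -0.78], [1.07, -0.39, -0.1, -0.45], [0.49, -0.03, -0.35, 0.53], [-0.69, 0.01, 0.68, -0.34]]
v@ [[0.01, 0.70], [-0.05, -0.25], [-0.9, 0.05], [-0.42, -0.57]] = [[0.92, 0.16], [0.31, 1.10], [0.1, 0.03], [-0.48, -0.26]]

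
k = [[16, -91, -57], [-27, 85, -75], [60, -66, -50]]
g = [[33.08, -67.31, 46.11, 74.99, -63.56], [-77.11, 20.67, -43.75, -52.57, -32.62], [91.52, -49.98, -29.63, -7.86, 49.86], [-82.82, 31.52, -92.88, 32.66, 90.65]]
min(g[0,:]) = -67.31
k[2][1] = -66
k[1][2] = -75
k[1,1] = 85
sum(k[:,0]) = 49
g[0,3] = 74.99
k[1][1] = 85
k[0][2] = -57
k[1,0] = -27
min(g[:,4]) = -63.56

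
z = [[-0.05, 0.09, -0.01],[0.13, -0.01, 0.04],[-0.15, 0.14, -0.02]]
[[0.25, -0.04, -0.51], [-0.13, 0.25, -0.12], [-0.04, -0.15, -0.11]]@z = [[0.06, -0.05, 0.01], [0.06, -0.03, 0.01], [-0.0, -0.02, -0.0]]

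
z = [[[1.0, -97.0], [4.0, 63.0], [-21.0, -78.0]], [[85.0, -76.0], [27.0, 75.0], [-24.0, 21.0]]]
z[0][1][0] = 4.0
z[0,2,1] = -78.0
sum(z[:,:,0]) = 72.0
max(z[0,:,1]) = 63.0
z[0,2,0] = -21.0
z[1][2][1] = 21.0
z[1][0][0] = 85.0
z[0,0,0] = 1.0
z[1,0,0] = 85.0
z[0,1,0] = 4.0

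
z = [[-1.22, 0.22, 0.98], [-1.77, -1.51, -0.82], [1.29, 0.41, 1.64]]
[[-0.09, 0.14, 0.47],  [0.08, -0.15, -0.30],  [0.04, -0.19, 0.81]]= z@[[0.06, -0.13, 0.01], [-0.13, 0.3, -0.09], [0.01, -0.09, 0.51]]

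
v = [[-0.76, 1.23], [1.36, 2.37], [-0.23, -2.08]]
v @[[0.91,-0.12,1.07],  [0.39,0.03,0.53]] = [[-0.21,0.13,-0.16],[2.16,-0.09,2.71],[-1.02,-0.03,-1.35]]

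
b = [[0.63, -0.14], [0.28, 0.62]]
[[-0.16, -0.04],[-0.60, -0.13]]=b @ [[-0.42, -0.10], [-0.77, -0.17]]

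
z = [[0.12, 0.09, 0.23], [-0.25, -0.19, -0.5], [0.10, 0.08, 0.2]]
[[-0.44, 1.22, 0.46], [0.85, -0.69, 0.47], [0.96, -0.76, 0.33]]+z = [[-0.32, 1.31, 0.69], [0.60, -0.88, -0.03], [1.06, -0.68, 0.53]]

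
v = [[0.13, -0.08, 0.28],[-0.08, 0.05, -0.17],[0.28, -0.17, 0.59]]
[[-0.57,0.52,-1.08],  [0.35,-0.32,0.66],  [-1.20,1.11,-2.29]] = v @ [[0.47, 3.12, -1.53],[0.32, 2.40, 3.40],[-2.16, 1.10, -2.17]]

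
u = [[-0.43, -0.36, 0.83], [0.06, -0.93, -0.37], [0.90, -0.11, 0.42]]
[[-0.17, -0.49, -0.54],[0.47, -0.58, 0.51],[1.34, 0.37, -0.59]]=u @ [[1.31, 0.51, -0.27], [-0.52, 0.67, -0.22], [0.25, -0.04, -0.88]]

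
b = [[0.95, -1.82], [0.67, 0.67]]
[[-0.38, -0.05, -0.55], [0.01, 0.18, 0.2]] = b@[[-0.13, 0.16, 0.0], [0.14, 0.11, 0.30]]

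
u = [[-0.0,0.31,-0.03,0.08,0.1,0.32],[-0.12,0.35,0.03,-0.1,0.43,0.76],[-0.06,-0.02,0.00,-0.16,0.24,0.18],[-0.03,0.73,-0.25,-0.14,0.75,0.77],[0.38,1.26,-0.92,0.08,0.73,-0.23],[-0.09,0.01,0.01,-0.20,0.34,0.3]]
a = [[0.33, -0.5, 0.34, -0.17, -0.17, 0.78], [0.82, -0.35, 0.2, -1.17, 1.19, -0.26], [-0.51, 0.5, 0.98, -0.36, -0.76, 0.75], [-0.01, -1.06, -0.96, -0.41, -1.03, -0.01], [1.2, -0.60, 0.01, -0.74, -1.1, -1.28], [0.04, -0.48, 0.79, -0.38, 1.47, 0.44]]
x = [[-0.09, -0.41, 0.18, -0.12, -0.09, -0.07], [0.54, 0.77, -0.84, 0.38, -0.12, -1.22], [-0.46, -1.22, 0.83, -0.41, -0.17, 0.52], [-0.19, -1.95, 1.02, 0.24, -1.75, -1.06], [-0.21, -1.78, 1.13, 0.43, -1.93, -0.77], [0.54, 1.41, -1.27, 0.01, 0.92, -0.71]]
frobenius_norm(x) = 5.45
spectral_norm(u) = 2.16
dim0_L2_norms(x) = [0.94, 3.35, 2.31, 0.75, 2.77, 2.0]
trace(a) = -0.11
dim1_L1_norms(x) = [0.96, 3.87, 3.61, 6.21, 6.25, 4.86]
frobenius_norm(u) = 2.54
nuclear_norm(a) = 9.46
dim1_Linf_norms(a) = [0.78, 1.19, 0.98, 1.06, 1.28, 1.47]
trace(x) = -0.89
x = a @ u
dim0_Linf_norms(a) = [1.2, 1.06, 0.98, 1.17, 1.47, 1.28]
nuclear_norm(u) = 3.82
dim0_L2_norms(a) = [1.58, 1.53, 1.63, 1.55, 2.54, 1.75]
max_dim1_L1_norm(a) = 4.93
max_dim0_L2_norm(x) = 3.35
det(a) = -4.83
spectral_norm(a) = 2.80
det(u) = 0.00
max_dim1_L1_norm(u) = 3.6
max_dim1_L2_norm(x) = 3.02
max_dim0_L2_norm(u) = 1.53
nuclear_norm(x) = 7.88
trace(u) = 1.24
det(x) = 0.00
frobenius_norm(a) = 4.40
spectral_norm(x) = 4.84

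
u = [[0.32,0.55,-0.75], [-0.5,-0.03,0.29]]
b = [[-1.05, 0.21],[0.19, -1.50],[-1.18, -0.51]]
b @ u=[[-0.44, -0.58, 0.85], [0.81, 0.15, -0.58], [-0.12, -0.63, 0.74]]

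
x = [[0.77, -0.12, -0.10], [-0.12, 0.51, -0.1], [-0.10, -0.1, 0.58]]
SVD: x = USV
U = [[-0.93, 0.05, 0.37], [0.26, -0.61, 0.75], [0.26, 0.79, 0.55]]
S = [0.83, 0.65, 0.38]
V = [[-0.93, 0.26, 0.26], [0.05, -0.61, 0.79], [0.37, 0.75, 0.55]]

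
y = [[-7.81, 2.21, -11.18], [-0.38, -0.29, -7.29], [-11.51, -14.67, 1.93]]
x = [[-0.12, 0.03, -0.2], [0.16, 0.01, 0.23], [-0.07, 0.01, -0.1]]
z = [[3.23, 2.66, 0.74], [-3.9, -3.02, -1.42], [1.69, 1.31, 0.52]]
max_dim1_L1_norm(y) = 28.11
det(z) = -0.06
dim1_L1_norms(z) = [6.63, 8.34, 3.52]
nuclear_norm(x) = 0.42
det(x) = -0.00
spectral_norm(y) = 18.96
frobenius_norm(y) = 24.41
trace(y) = -6.17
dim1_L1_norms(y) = [21.2, 7.96, 28.11]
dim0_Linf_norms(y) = [11.51, 14.67, 11.18]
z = x @ y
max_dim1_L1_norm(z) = 8.34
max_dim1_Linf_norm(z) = 3.9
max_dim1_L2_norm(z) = 5.13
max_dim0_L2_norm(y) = 14.84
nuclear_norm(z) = 7.39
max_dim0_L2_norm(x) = 0.32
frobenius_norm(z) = 7.02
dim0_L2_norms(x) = [0.21, 0.03, 0.32]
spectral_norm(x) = 0.38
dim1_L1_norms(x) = [0.35, 0.4, 0.18]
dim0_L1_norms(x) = [0.35, 0.05, 0.53]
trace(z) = 0.73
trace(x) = -0.21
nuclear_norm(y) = 37.45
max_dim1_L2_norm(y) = 18.75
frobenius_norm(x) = 0.39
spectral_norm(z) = 7.01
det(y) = 1001.66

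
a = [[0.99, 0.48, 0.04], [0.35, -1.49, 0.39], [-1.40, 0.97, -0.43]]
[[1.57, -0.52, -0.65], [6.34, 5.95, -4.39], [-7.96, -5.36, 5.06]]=a @[[3.34, 1.12, -1.91], [-3.58, -3.47, 2.56], [-0.43, 1.0, 0.23]]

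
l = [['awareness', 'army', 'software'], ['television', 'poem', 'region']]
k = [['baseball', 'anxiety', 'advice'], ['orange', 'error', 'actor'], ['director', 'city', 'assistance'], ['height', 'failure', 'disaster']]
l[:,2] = ['software', 'region']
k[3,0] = 'height'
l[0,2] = 'software'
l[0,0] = 'awareness'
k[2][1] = 'city'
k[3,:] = ['height', 'failure', 'disaster']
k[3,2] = 'disaster'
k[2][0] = 'director'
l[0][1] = 'army'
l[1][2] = 'region'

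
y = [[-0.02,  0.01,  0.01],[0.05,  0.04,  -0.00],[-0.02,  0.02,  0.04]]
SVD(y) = [[-0.21, -0.34, -0.91], [0.95, -0.28, -0.12], [-0.22, -0.90, 0.39]] @ diag([0.06542017053355967, 0.05216254930273662, 0.009963419975066038]) @ [[0.86, 0.48, -0.16], [0.21, -0.62, -0.75], [0.47, -0.61, 0.64]]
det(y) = -0.00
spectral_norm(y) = 0.07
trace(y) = 0.06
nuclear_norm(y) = 0.13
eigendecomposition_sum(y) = [[-0.02, 0.00, 0.00], [0.02, -0.0, -0.00], [-0.01, 0.0, 0.0]] + [[0.01, 0.01, 0.00], [0.02, 0.03, 0.01], [0.02, 0.04, 0.01]] + [[-0.00,-0.0,0.00], [0.01,0.01,-0.01], [-0.03,-0.02,0.02]]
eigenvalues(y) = [-0.02, 0.05, 0.03]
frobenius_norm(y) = 0.08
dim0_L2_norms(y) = [0.06, 0.05, 0.04]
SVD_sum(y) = [[-0.01, -0.01, 0.0],[0.05, 0.03, -0.01],[-0.01, -0.01, 0.00]] + [[-0.0, 0.01, 0.01], [-0.00, 0.01, 0.01], [-0.01, 0.03, 0.04]] + [[-0.00, 0.01, -0.01], [-0.00, 0.00, -0.00], [0.0, -0.00, 0.0]]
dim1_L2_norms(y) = [0.02, 0.06, 0.05]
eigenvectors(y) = [[0.71,  -0.19,  0.1], [-0.57,  -0.68,  -0.42], [0.41,  -0.71,  0.9]]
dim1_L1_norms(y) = [0.04, 0.09, 0.08]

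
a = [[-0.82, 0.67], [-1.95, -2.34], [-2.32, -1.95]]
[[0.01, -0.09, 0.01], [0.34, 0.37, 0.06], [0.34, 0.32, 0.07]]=a @ [[-0.08, -0.01, -0.02], [-0.08, -0.15, -0.01]]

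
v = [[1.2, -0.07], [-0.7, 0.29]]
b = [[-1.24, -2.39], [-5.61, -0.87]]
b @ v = [[0.18,  -0.61], [-6.12,  0.14]]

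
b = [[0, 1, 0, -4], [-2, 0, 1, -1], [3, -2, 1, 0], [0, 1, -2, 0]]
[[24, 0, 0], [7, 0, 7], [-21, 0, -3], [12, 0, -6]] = b@[[-3, 0, -2], [4, 0, 0], [-4, 0, 3], [-5, 0, 0]]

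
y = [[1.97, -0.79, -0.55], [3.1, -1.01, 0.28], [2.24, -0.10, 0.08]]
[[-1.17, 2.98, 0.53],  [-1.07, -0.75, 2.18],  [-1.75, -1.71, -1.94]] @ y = [[8.12,-2.14,1.52], [0.45,1.38,0.55], [-13.09,3.3,0.33]]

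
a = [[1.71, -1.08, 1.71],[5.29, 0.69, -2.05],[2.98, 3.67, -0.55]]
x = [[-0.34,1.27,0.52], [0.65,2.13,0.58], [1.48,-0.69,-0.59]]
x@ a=[[7.69, 3.15, -3.47], [14.11, 2.9, -3.57], [-2.88, -4.24, 4.27]]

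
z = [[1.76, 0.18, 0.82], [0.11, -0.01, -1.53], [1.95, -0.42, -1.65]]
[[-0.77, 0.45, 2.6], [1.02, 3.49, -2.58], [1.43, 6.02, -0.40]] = z @ [[-0.03, 1.26, 0.86],[-0.96, 0.13, -1.98],[-0.66, -2.19, 1.76]]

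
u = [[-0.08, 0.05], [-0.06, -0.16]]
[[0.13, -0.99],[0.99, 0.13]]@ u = [[0.05, 0.16], [-0.09, 0.03]]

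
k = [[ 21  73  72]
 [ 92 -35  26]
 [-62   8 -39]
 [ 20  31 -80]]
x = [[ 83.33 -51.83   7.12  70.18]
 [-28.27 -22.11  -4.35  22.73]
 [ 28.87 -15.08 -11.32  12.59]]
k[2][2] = -39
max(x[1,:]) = 22.73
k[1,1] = -35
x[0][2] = 7.12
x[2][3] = 12.59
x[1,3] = 22.73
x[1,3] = 22.73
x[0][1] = -51.83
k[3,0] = 20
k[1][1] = -35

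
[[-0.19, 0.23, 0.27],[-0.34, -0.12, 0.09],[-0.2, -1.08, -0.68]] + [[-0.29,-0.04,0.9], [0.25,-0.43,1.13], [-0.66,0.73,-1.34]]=[[-0.48, 0.19, 1.17], [-0.09, -0.55, 1.22], [-0.86, -0.35, -2.02]]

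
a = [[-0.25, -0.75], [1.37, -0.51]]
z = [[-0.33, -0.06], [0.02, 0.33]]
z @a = [[0.0,0.28], [0.45,-0.18]]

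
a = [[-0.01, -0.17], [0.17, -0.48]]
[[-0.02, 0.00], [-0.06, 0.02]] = a @ [[-0.04, 0.06], [0.11, -0.01]]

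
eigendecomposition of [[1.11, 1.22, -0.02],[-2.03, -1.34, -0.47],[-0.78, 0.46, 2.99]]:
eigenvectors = [[0.43+0.39j, (0.43-0.39j), (-0.06+0j)], [-0.78+0.00j, -0.78-0.00j, (-0.08+0j)], [0.17+0.16j, 0.17-0.16j, 0.99+0.00j]]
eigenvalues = [(-0.12+1.1j), (-0.12-1.1j), (3+0j)]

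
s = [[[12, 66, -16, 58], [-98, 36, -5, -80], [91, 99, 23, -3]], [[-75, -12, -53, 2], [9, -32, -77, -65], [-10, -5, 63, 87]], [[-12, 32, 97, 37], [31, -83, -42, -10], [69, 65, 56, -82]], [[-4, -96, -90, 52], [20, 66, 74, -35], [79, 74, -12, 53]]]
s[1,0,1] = -12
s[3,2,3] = 53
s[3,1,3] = -35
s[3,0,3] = 52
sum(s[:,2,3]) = 55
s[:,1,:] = [[-98, 36, -5, -80], [9, -32, -77, -65], [31, -83, -42, -10], [20, 66, 74, -35]]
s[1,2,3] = 87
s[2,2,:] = [69, 65, 56, -82]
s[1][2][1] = -5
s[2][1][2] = -42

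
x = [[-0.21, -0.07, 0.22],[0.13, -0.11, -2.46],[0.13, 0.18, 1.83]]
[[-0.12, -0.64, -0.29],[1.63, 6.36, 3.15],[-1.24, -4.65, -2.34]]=x @ [[-0.02, 0.13, -0.04], [-0.28, 0.51, 0.15], [-0.65, -2.6, -1.29]]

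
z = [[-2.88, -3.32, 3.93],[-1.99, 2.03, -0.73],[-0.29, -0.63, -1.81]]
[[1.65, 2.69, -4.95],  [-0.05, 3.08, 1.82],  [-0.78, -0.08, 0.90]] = z @ [[-0.07, -1.21, 0.0], [0.06, 0.37, 0.64], [0.42, 0.11, -0.72]]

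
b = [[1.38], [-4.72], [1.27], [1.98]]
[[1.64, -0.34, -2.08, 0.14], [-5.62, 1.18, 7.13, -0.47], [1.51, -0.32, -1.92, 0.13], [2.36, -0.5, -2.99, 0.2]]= b @ [[1.19, -0.25, -1.51, 0.1]]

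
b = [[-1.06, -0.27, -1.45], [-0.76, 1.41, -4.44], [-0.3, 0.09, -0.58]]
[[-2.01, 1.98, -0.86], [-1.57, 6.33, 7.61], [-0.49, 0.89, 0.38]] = b @ [[0.96,-0.78,1.89], [0.98,0.98,2.48], [0.50,-0.98,-1.25]]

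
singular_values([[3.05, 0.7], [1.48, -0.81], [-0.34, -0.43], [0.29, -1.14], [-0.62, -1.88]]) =[3.56, 2.37]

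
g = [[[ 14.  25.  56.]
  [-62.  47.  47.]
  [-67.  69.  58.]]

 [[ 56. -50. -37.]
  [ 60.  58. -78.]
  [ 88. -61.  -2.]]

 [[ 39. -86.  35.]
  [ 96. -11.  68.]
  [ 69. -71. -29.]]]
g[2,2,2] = -29.0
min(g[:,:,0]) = -67.0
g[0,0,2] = 56.0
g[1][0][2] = -37.0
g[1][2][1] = -61.0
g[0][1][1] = 47.0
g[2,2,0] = 69.0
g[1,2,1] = -61.0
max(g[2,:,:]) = 96.0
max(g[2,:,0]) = 96.0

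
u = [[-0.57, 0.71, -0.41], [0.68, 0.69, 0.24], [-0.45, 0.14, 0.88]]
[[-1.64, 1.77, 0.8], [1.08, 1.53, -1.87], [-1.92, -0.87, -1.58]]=u@[[2.56, 0.43, -1.02], [-0.69, 2.19, -0.95], [-0.76, -1.12, -2.17]]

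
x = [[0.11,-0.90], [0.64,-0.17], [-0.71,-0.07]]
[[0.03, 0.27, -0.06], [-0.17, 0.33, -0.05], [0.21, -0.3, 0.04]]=x @ [[-0.29,0.45,-0.06], [-0.07,-0.24,0.06]]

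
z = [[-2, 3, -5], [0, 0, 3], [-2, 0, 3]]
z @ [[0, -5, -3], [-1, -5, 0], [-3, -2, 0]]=[[12, 5, 6], [-9, -6, 0], [-9, 4, 6]]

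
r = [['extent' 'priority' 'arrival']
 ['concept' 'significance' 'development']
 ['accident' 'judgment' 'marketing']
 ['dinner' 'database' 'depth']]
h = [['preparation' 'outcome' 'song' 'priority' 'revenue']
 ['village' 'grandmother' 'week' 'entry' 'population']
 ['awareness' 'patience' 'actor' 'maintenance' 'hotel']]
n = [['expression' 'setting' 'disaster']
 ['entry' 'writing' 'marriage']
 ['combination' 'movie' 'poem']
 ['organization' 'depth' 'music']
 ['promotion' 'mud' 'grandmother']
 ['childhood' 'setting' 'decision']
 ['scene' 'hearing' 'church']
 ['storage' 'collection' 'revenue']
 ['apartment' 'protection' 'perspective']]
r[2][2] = 'marketing'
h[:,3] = ['priority', 'entry', 'maintenance']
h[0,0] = 'preparation'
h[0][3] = 'priority'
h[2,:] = ['awareness', 'patience', 'actor', 'maintenance', 'hotel']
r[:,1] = ['priority', 'significance', 'judgment', 'database']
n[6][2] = 'church'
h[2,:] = ['awareness', 'patience', 'actor', 'maintenance', 'hotel']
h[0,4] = 'revenue'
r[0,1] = 'priority'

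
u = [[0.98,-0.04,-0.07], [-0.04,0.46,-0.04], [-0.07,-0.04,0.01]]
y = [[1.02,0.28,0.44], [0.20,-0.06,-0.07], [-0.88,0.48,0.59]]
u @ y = [[1.05, 0.24, 0.39], [0.09, -0.06, -0.07], [-0.09, -0.01, -0.02]]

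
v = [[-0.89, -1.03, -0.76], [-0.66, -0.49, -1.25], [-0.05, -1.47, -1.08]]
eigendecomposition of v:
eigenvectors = [[-0.19, 0.88, 0.61], [0.76, 0.11, 0.55], [-0.62, -0.45, 0.57]]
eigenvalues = [0.7, -0.63, -2.53]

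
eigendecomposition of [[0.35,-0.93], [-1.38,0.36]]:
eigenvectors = [[-0.64, 0.63], [-0.77, -0.77]]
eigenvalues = [-0.78, 1.49]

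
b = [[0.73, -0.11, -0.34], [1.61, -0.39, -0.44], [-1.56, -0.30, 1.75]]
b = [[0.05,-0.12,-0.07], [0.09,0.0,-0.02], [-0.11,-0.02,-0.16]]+[[0.68,0.01,-0.27], [1.52,-0.39,-0.42], [-1.45,-0.28,1.91]]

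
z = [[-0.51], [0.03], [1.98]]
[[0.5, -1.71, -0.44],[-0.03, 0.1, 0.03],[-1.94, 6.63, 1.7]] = z @ [[-0.98,3.35,0.86]]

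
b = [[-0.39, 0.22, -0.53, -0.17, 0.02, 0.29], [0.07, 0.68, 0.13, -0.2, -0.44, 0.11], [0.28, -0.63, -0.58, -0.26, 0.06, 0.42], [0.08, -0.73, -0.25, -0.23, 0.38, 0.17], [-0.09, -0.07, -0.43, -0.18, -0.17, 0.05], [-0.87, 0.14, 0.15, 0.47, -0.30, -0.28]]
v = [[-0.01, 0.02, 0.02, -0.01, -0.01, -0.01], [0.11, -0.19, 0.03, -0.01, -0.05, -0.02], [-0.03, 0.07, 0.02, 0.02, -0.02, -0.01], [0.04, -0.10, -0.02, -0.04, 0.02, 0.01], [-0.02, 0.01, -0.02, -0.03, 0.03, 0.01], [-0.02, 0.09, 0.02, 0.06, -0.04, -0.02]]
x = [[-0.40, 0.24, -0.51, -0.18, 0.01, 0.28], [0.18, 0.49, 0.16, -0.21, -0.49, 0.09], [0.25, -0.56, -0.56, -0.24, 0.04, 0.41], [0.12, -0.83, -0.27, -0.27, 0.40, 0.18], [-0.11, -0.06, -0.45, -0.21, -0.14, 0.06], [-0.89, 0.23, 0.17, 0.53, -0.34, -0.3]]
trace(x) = -1.18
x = b + v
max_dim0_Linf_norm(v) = 0.19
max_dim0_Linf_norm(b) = 0.87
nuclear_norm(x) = 4.35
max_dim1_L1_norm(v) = 0.41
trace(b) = -0.97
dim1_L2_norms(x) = [0.77, 0.77, 0.96, 1.02, 0.53, 1.17]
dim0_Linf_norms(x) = [0.89, 0.83, 0.56, 0.53, 0.49, 0.41]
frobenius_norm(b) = 2.16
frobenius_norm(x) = 2.19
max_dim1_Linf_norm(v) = 0.19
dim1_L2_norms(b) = [0.77, 0.85, 1.03, 0.91, 0.51, 1.09]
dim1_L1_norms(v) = [0.08, 0.41, 0.17, 0.23, 0.12, 0.25]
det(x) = 0.02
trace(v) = -0.21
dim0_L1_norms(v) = [0.23, 0.48, 0.13, 0.17, 0.17, 0.08]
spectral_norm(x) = 1.65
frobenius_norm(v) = 0.30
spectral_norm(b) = 1.61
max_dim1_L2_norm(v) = 0.23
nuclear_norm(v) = 0.44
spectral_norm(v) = 0.28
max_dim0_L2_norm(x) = 1.16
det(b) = 0.02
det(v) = -0.00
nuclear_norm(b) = 4.28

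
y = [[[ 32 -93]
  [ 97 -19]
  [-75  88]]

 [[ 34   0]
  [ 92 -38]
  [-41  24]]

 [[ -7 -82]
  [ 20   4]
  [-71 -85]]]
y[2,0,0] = -7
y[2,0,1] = -82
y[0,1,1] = -19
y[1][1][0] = 92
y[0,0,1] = -93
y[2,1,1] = 4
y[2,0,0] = -7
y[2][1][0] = 20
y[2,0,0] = -7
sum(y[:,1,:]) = 156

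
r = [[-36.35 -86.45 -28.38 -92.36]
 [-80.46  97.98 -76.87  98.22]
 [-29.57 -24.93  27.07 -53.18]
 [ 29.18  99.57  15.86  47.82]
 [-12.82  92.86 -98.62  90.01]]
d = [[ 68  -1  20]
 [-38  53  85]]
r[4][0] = -12.82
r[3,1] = 99.57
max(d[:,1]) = 53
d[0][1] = -1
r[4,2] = -98.62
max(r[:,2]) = 27.07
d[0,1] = -1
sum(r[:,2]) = -160.94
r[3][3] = 47.82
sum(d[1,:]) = 100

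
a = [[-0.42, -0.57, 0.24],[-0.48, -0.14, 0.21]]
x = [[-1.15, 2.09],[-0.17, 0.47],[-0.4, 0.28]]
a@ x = [[0.48, -1.08], [0.49, -1.01]]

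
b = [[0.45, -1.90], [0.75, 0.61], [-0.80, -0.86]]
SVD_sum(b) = [[-0.16,-1.85], [0.06,0.67], [-0.08,-0.92]] + [[0.61, -0.05], [0.69, -0.06], [-0.72, 0.06]]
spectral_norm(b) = 2.18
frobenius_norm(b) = 2.48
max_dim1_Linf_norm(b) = 1.9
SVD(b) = [[0.85,  0.52], [-0.31,  0.59], [0.43,  -0.62]] @ diag([2.1787500512007507, 1.174626840487108]) @ [[-0.09, -1.0], [1.0, -0.09]]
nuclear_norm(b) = 3.35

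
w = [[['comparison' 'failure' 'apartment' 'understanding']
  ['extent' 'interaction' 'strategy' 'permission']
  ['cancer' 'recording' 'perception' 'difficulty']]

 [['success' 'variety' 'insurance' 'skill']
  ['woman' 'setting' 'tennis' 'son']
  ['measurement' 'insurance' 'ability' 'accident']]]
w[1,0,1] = 'variety'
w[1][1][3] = 'son'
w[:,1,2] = ['strategy', 'tennis']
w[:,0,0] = ['comparison', 'success']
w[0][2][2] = 'perception'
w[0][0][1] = 'failure'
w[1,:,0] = ['success', 'woman', 'measurement']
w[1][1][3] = 'son'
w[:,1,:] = [['extent', 'interaction', 'strategy', 'permission'], ['woman', 'setting', 'tennis', 'son']]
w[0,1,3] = 'permission'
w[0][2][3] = 'difficulty'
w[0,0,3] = 'understanding'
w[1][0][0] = 'success'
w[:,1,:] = [['extent', 'interaction', 'strategy', 'permission'], ['woman', 'setting', 'tennis', 'son']]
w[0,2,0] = 'cancer'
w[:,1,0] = ['extent', 'woman']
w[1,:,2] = ['insurance', 'tennis', 'ability']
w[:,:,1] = [['failure', 'interaction', 'recording'], ['variety', 'setting', 'insurance']]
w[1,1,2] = 'tennis'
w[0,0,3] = 'understanding'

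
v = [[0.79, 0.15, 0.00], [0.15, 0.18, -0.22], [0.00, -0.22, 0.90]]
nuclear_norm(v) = 1.87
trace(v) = 1.87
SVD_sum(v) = [[0.06,0.07,-0.22], [0.07,0.09,-0.27], [-0.22,-0.27,0.82]] + [[0.73, 0.09, 0.23], [0.09, 0.01, 0.03], [0.23, 0.03, 0.07]] + [[0.00, -0.02, -0.00],[-0.02, 0.08, 0.02],[-0.0, 0.02, 0.01]]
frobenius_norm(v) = 1.27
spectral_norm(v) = 0.97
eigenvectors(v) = [[-0.20, -0.95, -0.25], [0.95, -0.12, -0.30], [0.26, -0.3, 0.92]]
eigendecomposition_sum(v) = [[0.0, -0.02, -0.0], [-0.02, 0.08, 0.02], [-0.00, 0.02, 0.01]] + [[0.73, 0.09, 0.23], [0.09, 0.01, 0.03], [0.23, 0.03, 0.07]] + [[0.06, 0.07, -0.22], [0.07, 0.09, -0.27], [-0.22, -0.27, 0.82]]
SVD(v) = [[-0.25, 0.95, -0.2], [-0.30, 0.12, 0.95], [0.92, 0.3, 0.26]] @ diag([0.9723508578586826, 0.8093428216682966, 0.08830632047302084]) @ [[-0.25, -0.3, 0.92], [0.95, 0.12, 0.3], [-0.2, 0.95, 0.26]]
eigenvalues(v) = [0.09, 0.81, 0.97]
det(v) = 0.07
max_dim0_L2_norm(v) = 0.93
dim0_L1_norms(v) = [0.94, 0.55, 1.12]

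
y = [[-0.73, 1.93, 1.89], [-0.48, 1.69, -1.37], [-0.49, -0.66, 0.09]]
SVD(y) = [[0.94, 0.35, -0.07], [0.33, -0.92, -0.20], [-0.13, 0.16, -0.98]] @ diag([2.8802430316609944, 2.1810594546752724, 0.65136758726536]) @ [[-0.27, 0.85, 0.45], [0.05, -0.46, 0.89], [0.96, 0.26, 0.08]]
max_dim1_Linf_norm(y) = 1.93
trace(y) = 1.05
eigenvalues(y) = [(-0.52+1.3j), (-0.52-1.3j), (2.09+0j)]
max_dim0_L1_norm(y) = 4.28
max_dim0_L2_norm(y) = 2.65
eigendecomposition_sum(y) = [[(-0.35+0.62j), 0.64+0.02j, 1.18+0.64j], [-0.20-0.06j, 0.04+0.19j, (-0.1+0.38j)], [-0.26-0.11j, (0.02+0.26j), (-0.21+0.49j)]] + [[(-0.35-0.62j), (0.64-0.02j), 1.18-0.64j], [-0.20+0.06j, 0.04-0.19j, (-0.1-0.38j)], [-0.26+0.11j, (0.02-0.26j), (-0.21-0.49j)]] + [[-0.03-0.00j, 0.64+0.00j, -0.47-0.00j], [(-0.07-0j), 1.61+0.00j, -1.17-0.00j], [0.03+0.00j, -0.69-0.00j, (0.5+0j)]]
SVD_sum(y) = [[-0.72, 2.29, 1.22], [-0.25, 0.80, 0.43], [0.1, -0.33, -0.18]] + [[0.04,-0.35,0.67], [-0.10,0.92,-1.79], [0.02,-0.16,0.32]] + [[-0.04, -0.01, -0.00],  [-0.13, -0.03, -0.01],  [-0.61, -0.17, -0.05]]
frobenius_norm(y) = 3.67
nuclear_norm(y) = 5.71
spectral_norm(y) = 2.88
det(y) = 4.09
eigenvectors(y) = [[-0.90+0.00j, (-0.9-0j), (-0.34+0j)], [-0.06-0.26j, (-0.06+0.26j), -0.86+0.00j], [-0.03-0.35j, -0.03+0.35j, 0.37+0.00j]]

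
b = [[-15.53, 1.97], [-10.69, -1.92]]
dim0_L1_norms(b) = [26.22, 3.89]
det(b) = 50.88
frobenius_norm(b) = 19.05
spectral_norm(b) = 18.86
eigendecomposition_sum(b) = [[-16.19, 2.70], [-14.63, 2.44]] + [[0.66, -0.73], [3.94, -4.36]]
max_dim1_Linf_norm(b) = 15.53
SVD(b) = [[-0.83, -0.56], [-0.56, 0.83]] @ diag([18.861288437031117, 2.6974244187958742]) @ [[1.0, -0.03], [-0.03, -1.00]]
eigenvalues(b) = [-13.75, -3.7]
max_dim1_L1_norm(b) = 17.5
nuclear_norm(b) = 21.56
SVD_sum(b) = [[-15.57, 0.45], [-10.63, 0.31]] + [[0.04, 1.52], [-0.06, -2.23]]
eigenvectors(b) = [[-0.74, -0.16],  [-0.67, -0.99]]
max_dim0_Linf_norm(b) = 15.53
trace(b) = -17.45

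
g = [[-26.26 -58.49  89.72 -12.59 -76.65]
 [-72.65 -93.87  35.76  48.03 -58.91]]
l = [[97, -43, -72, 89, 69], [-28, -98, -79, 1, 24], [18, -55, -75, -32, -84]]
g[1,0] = -72.65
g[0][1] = -58.49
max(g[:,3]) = 48.03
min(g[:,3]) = -12.59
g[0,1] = -58.49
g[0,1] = -58.49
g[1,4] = -58.91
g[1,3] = 48.03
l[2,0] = 18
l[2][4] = -84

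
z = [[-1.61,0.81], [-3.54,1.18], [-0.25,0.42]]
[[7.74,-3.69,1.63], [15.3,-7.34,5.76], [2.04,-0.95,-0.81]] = z @ [[-3.37, 1.65, -2.83], [2.86, -1.27, -3.61]]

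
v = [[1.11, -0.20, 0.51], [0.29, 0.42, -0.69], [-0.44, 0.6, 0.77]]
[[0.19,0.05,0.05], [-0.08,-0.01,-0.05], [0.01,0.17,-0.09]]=v @ [[0.10, 0.02, 0.02], [-0.07, 0.15, -0.13], [0.12, 0.11, 0.00]]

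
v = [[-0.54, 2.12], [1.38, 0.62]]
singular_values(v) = [2.22, 1.47]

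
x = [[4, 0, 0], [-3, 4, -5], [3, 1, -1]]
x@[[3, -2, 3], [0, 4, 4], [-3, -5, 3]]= [[12, -8, 12], [6, 47, -8], [12, 3, 10]]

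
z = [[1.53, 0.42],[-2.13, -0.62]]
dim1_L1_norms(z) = [1.95, 2.75]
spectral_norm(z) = 2.73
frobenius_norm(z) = 2.73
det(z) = -0.05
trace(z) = 0.91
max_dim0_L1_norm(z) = 3.66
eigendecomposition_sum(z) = [[1.50, 0.4], [-2.01, -0.53]] + [[0.03,0.02], [-0.12,-0.09]]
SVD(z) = [[-0.58, 0.81], [0.81, 0.58]] @ diag([2.727307824593723, 0.019799745196728502]) @ [[-0.96, -0.27],[0.27, -0.96]]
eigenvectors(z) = [[0.6, -0.26],[-0.80, 0.97]]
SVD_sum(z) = [[1.53, 0.44], [-2.13, -0.61]] + [[0.0, -0.02],[0.00, -0.01]]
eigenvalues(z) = [0.97, -0.06]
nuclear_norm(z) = 2.75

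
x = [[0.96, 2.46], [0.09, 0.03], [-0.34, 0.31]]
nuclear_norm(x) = 3.08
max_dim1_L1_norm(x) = 3.42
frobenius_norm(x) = 2.68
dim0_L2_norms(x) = [1.02, 2.48]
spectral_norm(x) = 2.65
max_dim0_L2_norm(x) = 2.48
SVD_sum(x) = [[0.94, 2.47], [0.02, 0.06], [0.06, 0.16]] + [[0.02, -0.01], [0.07, -0.03], [-0.40, 0.15]]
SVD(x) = [[1.00, 0.06], [0.02, 0.17], [0.06, -0.98]] @ diag([2.6466611893205814, 0.43483853203708095]) @ [[0.35, 0.94], [0.94, -0.35]]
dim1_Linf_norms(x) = [2.46, 0.09, 0.34]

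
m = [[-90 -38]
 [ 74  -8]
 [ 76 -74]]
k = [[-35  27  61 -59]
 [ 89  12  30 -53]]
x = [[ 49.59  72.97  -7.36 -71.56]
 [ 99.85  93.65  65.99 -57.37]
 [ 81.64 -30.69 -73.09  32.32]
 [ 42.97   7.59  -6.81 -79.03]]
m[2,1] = -74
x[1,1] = 93.65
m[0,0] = -90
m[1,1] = -8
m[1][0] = 74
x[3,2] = -6.81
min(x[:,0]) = 42.97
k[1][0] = 89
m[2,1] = -74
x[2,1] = -30.69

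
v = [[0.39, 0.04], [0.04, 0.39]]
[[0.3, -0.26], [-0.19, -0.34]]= v@ [[0.82, -0.58],  [-0.58, -0.82]]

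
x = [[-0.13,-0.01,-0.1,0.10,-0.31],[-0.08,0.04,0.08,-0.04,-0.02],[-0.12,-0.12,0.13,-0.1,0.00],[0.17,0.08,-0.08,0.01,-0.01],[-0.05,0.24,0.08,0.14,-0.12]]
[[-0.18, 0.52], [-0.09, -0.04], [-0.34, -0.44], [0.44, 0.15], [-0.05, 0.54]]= x @[[1.4, -0.78], [1.37, 1.65], [-1.29, -1.63], [-1.57, 1.28], [-0.13, -0.48]]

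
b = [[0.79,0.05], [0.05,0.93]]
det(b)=0.732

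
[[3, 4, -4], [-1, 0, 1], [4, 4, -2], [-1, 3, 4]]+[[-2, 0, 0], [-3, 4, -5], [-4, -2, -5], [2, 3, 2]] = [[1, 4, -4], [-4, 4, -4], [0, 2, -7], [1, 6, 6]]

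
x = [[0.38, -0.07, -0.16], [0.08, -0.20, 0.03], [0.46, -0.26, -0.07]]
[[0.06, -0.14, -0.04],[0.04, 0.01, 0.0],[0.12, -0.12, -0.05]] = x @ [[0.26, -0.36, -0.18], [-0.05, -0.20, -0.1], [0.25, 0.08, -0.11]]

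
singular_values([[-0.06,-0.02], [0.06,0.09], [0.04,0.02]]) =[0.13, 0.04]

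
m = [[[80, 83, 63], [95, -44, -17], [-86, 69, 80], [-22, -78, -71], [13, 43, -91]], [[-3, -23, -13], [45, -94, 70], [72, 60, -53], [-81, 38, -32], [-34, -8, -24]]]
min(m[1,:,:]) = -94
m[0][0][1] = 83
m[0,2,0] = -86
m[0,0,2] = 63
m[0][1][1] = -44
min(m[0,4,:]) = -91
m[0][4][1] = 43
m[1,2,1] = 60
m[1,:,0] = [-3, 45, 72, -81, -34]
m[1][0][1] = -23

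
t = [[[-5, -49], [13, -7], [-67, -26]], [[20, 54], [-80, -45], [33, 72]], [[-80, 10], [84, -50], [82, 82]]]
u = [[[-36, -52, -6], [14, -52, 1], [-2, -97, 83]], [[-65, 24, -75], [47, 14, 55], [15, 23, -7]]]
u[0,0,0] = -36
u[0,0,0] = -36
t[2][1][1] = -50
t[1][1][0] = -80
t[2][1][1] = -50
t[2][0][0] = -80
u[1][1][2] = 55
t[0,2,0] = -67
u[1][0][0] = -65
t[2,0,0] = -80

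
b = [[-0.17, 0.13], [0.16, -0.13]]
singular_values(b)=[0.3, 0.0]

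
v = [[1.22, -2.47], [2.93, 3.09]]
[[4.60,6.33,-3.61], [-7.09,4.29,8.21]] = v@[[-0.30,2.74,0.83],[-2.01,-1.21,1.87]]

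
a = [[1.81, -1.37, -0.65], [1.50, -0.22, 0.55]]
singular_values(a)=[2.67, 1.02]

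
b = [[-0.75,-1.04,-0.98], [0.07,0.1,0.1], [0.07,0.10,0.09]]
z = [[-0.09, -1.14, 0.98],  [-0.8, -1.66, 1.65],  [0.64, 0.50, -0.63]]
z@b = [[0.06, 0.08, 0.06],[0.60, 0.83, 0.77],[-0.49, -0.68, -0.63]]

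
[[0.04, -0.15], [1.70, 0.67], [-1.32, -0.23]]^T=[[0.04,1.70,-1.32], [-0.15,0.67,-0.23]]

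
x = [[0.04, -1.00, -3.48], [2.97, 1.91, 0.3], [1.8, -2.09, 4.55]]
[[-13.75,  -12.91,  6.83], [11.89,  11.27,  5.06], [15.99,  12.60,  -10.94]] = x @ [[2.43,1.98,1.15], [1.91,2.34,1.22], [3.43,3.06,-2.30]]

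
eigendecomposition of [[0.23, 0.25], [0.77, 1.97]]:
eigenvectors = [[-0.92, -0.13], [0.39, -0.99]]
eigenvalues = [0.13, 2.07]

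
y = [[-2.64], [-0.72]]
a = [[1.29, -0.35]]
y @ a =[[-3.41, 0.92], [-0.93, 0.25]]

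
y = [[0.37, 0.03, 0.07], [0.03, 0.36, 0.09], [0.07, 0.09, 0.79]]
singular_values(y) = [0.82, 0.37, 0.33]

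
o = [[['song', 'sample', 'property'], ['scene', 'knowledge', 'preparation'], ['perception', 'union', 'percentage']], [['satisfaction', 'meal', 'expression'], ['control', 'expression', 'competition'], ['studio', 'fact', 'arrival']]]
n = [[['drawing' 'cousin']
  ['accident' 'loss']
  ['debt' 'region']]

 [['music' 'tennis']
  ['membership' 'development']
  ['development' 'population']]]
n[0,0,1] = 'cousin'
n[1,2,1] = 'population'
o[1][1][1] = 'expression'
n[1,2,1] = 'population'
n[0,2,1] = 'region'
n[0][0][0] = 'drawing'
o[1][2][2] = 'arrival'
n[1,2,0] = 'development'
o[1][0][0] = 'satisfaction'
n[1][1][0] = 'membership'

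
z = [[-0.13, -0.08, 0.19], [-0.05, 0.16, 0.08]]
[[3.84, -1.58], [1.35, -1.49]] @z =[[-0.42, -0.56, 0.6],  [-0.1, -0.35, 0.14]]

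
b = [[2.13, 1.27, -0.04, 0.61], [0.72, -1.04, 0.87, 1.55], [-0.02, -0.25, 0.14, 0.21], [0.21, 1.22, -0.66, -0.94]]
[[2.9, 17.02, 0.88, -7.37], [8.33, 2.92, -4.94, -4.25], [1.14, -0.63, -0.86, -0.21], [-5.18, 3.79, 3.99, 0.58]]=b @ [[2.78,5.55,1.27,-5.35], [-2.06,3.87,1.22,2.01], [5.36,2.29,4.1,-2.12], [-0.31,0.62,-5.26,2.28]]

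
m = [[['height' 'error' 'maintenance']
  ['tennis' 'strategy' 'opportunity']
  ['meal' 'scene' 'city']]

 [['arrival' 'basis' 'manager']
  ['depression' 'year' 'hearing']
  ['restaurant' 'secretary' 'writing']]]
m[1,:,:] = [['arrival', 'basis', 'manager'], ['depression', 'year', 'hearing'], ['restaurant', 'secretary', 'writing']]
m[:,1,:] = [['tennis', 'strategy', 'opportunity'], ['depression', 'year', 'hearing']]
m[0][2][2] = 'city'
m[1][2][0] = 'restaurant'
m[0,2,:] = ['meal', 'scene', 'city']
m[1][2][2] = 'writing'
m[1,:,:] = [['arrival', 'basis', 'manager'], ['depression', 'year', 'hearing'], ['restaurant', 'secretary', 'writing']]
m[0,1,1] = 'strategy'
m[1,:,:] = [['arrival', 'basis', 'manager'], ['depression', 'year', 'hearing'], ['restaurant', 'secretary', 'writing']]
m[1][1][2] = 'hearing'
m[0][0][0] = 'height'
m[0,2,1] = 'scene'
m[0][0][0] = 'height'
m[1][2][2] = 'writing'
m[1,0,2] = 'manager'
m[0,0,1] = 'error'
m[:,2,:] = [['meal', 'scene', 'city'], ['restaurant', 'secretary', 'writing']]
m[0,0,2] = 'maintenance'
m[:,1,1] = ['strategy', 'year']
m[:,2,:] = [['meal', 'scene', 'city'], ['restaurant', 'secretary', 'writing']]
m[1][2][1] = 'secretary'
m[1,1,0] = 'depression'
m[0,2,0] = 'meal'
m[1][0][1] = 'basis'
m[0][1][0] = 'tennis'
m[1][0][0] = 'arrival'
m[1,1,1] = 'year'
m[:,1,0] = ['tennis', 'depression']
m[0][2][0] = 'meal'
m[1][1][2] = 'hearing'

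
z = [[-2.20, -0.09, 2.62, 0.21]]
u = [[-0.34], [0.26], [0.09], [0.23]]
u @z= [[0.75,0.03,-0.89,-0.07], [-0.57,-0.02,0.68,0.05], [-0.20,-0.01,0.24,0.02], [-0.51,-0.02,0.6,0.05]]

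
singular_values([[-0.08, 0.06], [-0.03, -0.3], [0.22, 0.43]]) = [0.56, 0.13]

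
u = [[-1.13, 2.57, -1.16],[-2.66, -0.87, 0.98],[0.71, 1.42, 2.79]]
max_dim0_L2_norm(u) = 3.18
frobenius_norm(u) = 5.32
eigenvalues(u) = [(-1.18+2.78j), (-1.18-2.78j), (3.16+0j)]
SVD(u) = [[0.25, 0.82, -0.51], [0.17, -0.56, -0.81], [-0.95, 0.12, -0.28]] @ diag([3.23640168219648, 3.0690906899547885, 2.903667764794835]) @ [[-0.43, -0.27, -0.86],[0.21, 0.9, -0.38],[0.88, -0.34, -0.34]]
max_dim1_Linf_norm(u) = 2.79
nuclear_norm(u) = 9.21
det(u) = 28.84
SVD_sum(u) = [[-0.35, -0.21, -0.69],[-0.23, -0.14, -0.47],[1.34, 0.82, 2.66]] + [[0.52,2.28,-0.96],[-0.35,-1.54,0.65],[0.07,0.33,-0.14]] + [[-1.3, 0.51, 0.5], [-2.08, 0.81, 0.79], [-0.7, 0.27, 0.27]]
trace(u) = 0.79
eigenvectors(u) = [[(-0.71+0j), -0.71-0.00j, -0.09+0.00j], [0.00-0.67j, 0.00+0.67j, 0.29+0.00j], [-0.03+0.22j, (-0.03-0.22j), 0.95+0.00j]]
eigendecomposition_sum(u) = [[(-0.57+1.4j), (1.33+0.61j), -0.45-0.06j], [(-1.31-0.54j), (-0.58+1.25j), 0.06-0.43j], [0.41+0.23j, 0.24-0.39j, (-0.04+0.14j)]] + [[-0.57-1.40j, (1.33-0.61j), -0.45+0.06j],[(-1.31+0.54j), -0.58-1.25j, 0.06+0.43j],[(0.41-0.23j), 0.24+0.39j, (-0.04-0.14j)]] + [[0.01+0.00j, (-0.08+0j), -0.26-0.00j], [-0.03-0.00j, 0.28-0.00j, 0.87+0.00j], [-0.11-0.00j, 0.94-0.00j, (2.86+0j)]]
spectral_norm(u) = 3.24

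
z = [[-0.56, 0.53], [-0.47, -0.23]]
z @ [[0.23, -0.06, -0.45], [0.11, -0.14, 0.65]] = [[-0.07, -0.04, 0.6], [-0.13, 0.06, 0.06]]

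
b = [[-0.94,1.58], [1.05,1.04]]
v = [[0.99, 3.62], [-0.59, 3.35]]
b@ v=[[-1.86, 1.89], [0.43, 7.28]]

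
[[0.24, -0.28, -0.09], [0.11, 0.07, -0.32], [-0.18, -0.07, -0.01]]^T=[[0.24, 0.11, -0.18], [-0.28, 0.07, -0.07], [-0.09, -0.32, -0.01]]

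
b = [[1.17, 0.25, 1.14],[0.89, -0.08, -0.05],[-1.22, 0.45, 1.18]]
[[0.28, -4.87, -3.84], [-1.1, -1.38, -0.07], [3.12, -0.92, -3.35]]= b @ [[-1.08,-1.71,-0.27], [1.04,-0.20,-0.18], [1.13,-2.47,-3.05]]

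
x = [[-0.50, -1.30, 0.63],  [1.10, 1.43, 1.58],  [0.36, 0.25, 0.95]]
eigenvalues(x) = [(-0.01+0j), (0.95+0.33j), (0.95-0.33j)]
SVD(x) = [[-0.27, -0.92, -0.28], [0.90, -0.13, -0.41], [0.34, -0.36, 0.87]] @ diag([2.6487155508071973, 1.4721051152184248, 0.003529965987739104]) @ [[0.47, 0.65, 0.6], [0.12, 0.62, -0.77], [0.87, -0.44, -0.21]]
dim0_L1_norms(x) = [1.96, 2.98, 3.16]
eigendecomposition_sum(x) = [[-0.01+0.00j,(-0.02-0j),0.04-0.00j], [(0.01-0j),(0.01+0j),-0.02+0.00j], [0.00-0.00j,0.00+0.00j,-0.01+0.00j]] + [[(-0.24+0.76j), (-0.64-0.25j), (0.3+3.57j)], [(0.55-0.85j), 0.71+0.51j, 0.80-4.51j], [(0.18-0.15j), 0.12+0.16j, 0.48-0.94j]] + [[-0.24-0.76j, -0.64+0.25j, (0.3-3.57j)], [0.55+0.85j, (0.71-0.51j), (0.8+4.51j)], [0.18+0.15j, (0.12-0.16j), 0.48+0.94j]]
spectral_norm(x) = 2.65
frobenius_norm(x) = 3.03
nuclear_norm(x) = 4.12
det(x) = -0.01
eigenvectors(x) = [[0.88+0.00j, (0.59-0.15j), 0.59+0.15j], [-0.43+0.00j, (-0.77+0j), -0.77-0.00j], [(-0.22+0j), -0.17-0.05j, (-0.17+0.05j)]]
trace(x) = 1.88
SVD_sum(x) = [[-0.33, -0.46, -0.42],[1.13, 1.55, 1.43],[0.42, 0.58, 0.54]] + [[-0.17, -0.84, 1.05], [-0.02, -0.12, 0.15], [-0.07, -0.33, 0.41]] + [[-0.0,0.0,0.00], [-0.00,0.0,0.00], [0.0,-0.0,-0.00]]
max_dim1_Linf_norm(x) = 1.58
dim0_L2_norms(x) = [1.26, 1.95, 1.95]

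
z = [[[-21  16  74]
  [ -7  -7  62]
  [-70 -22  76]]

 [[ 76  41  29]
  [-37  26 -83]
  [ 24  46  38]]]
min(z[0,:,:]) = -70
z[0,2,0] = -70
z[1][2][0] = 24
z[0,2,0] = -70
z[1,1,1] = 26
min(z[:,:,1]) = -22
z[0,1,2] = 62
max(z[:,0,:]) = 76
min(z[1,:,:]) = -83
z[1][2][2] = 38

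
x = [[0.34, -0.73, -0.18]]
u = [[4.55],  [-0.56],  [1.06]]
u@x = [[1.55, -3.32, -0.82], [-0.19, 0.41, 0.10], [0.36, -0.77, -0.19]]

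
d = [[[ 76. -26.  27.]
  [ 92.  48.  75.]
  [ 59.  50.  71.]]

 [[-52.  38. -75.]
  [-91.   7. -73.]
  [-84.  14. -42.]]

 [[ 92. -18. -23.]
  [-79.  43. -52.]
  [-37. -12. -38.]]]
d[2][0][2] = -23.0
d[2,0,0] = 92.0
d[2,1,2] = -52.0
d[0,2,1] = 50.0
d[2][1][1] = 43.0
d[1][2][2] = -42.0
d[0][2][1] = 50.0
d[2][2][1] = -12.0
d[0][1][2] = 75.0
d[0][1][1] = 48.0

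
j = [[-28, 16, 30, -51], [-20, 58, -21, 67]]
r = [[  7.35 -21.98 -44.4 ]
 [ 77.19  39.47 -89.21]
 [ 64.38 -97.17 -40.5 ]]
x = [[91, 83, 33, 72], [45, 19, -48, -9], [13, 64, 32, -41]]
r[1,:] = [77.19, 39.47, -89.21]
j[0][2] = 30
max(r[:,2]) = -40.5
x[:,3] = [72, -9, -41]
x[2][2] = 32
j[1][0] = -20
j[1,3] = 67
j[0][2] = 30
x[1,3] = -9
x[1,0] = 45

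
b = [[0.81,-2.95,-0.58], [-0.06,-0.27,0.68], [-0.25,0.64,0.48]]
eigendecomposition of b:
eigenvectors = [[-0.93, 0.96, -0.92], [0.16, 0.24, -0.4], [0.32, 0.17, 0.03]]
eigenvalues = [1.51, -0.03, -0.46]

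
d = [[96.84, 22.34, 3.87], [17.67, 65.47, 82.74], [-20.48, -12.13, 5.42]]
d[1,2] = 82.74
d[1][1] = 65.47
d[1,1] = 65.47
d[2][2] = 5.42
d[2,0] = -20.48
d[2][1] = -12.13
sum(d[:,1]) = 75.68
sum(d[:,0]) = 94.03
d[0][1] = 22.34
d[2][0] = -20.48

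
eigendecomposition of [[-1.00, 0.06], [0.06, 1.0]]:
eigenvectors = [[-1.00, -0.03], [0.03, -1.00]]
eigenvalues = [-1.0, 1.0]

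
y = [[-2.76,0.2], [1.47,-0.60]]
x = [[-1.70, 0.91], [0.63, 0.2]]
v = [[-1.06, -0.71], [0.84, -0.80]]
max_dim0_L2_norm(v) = 1.35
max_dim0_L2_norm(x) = 1.81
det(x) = -0.91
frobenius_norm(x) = 2.04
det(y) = 1.36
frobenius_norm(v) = 1.72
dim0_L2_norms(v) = [1.35, 1.07]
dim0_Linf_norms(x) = [1.7, 0.91]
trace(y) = -3.36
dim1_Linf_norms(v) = [1.06, 0.84]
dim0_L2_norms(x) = [1.81, 0.93]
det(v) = 1.44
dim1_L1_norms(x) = [2.61, 0.83]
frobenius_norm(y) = 3.19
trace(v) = -1.86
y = v + x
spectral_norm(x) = 1.99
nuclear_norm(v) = 2.42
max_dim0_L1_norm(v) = 1.9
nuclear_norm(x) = 2.45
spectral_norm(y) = 3.16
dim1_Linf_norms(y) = [2.76, 1.47]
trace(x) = -1.50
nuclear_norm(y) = 3.59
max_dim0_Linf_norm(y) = 2.76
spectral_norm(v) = 1.36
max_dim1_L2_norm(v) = 1.28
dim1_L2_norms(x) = [1.93, 0.66]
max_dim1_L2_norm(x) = 1.93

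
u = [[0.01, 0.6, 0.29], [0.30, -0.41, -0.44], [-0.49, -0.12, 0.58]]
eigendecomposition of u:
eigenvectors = [[0.06, -0.68, -0.66], [-0.38, 0.19, 0.72], [0.92, -0.71, -0.21]]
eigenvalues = [0.6, 0.14, -0.56]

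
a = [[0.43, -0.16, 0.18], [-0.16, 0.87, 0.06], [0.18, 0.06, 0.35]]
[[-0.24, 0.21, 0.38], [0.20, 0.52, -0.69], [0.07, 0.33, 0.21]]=a @ [[-0.79, 0.48, 0.37],[0.04, 0.65, -0.76],[0.61, 0.59, 0.54]]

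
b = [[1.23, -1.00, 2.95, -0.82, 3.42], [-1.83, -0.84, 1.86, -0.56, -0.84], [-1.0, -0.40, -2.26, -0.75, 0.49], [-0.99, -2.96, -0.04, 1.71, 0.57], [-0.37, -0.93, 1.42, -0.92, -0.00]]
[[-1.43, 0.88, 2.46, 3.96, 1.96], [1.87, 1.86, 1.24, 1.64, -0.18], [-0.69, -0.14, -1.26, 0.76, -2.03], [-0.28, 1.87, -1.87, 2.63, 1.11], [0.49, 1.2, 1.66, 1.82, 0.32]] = b@[[-0.53, -0.36, 0.38, -0.35, 0.63], [0.21, -0.57, -0.06, -0.92, -0.32], [0.38, 0.33, 0.65, 0.28, 0.5], [0.06, -0.07, -0.89, -0.47, 0.49], [-0.48, -0.08, -0.21, 0.66, -0.06]]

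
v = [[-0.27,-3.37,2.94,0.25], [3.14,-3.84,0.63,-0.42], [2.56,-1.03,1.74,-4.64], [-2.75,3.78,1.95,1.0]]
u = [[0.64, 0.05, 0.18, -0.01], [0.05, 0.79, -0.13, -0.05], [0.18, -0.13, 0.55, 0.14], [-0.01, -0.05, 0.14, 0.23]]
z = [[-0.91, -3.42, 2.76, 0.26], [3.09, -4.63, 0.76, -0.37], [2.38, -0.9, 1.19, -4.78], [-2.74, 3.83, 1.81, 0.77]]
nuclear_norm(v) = 17.77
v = u + z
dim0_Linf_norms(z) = [3.09, 4.63, 2.76, 4.78]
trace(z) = -3.58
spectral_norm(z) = 8.28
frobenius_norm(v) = 10.20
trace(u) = 2.21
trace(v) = -1.37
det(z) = 165.26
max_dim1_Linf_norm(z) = 4.78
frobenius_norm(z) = 10.43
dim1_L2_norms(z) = [4.5, 5.63, 5.54, 5.1]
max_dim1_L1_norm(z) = 9.25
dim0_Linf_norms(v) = [3.14, 3.84, 2.94, 4.64]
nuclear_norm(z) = 18.12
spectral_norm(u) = 0.87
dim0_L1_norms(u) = [0.88, 1.02, 1.0, 0.43]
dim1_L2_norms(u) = [0.67, 0.8, 0.61, 0.27]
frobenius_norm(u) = 1.24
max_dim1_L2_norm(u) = 0.8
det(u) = 0.04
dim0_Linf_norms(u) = [0.64, 0.79, 0.55, 0.23]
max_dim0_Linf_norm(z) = 4.78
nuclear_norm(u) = 2.21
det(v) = 160.07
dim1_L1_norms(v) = [6.83, 8.03, 9.97, 9.48]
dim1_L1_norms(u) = [0.88, 1.02, 1.0, 0.43]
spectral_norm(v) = 8.14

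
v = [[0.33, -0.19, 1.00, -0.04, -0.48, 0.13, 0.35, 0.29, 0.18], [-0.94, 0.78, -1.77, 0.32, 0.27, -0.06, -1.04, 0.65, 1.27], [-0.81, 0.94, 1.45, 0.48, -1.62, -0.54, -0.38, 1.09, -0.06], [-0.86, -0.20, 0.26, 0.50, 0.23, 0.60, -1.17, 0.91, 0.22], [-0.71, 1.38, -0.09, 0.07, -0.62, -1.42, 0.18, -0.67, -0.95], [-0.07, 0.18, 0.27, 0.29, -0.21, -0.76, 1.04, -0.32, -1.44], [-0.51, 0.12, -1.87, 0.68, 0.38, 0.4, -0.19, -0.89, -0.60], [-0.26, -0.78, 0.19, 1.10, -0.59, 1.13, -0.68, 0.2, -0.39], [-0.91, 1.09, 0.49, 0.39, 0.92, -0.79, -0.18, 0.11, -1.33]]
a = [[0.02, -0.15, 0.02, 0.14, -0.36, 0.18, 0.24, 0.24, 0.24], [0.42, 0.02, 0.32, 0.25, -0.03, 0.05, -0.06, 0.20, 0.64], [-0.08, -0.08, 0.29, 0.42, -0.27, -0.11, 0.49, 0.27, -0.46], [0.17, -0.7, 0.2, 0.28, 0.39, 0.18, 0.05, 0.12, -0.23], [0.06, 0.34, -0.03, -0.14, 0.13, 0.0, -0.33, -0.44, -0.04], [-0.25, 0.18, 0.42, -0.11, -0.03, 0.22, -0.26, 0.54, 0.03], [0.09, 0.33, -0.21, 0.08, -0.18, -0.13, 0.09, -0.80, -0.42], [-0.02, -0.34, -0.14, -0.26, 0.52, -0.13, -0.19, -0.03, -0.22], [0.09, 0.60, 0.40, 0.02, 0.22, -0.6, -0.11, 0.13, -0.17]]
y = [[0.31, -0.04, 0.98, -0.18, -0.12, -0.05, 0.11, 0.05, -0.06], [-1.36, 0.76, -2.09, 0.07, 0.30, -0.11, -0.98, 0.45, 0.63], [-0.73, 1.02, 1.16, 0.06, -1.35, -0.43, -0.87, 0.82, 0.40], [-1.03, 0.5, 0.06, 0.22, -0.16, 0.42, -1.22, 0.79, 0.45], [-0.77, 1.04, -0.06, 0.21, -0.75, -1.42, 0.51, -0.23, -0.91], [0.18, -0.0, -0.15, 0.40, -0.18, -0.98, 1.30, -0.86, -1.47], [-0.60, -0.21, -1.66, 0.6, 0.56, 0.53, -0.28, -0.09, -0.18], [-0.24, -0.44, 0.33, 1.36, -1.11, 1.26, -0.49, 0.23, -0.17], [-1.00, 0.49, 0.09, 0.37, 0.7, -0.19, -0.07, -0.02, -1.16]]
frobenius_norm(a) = 2.59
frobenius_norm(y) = 6.64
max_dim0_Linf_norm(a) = 0.8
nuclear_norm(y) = 14.36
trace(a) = 0.85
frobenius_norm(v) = 6.88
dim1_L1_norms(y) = [1.9, 6.75, 6.84, 4.85, 5.9, 5.52, 4.71, 5.63, 4.09]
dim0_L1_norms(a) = [1.2, 2.74, 2.03, 1.7, 2.13, 1.6, 1.82, 2.77, 2.45]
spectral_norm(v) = 3.90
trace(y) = -0.49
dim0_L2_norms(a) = [0.54, 1.12, 0.79, 0.67, 0.85, 0.72, 0.73, 1.15, 0.99]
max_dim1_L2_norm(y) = 2.91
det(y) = -0.00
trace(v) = 0.36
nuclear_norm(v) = 16.07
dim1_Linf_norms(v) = [1.0, 1.77, 1.62, 1.17, 1.42, 1.44, 1.87, 1.13, 1.33]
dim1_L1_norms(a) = [1.59, 1.99, 2.47, 2.32, 1.51, 2.04, 2.33, 1.85, 2.34]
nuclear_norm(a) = 6.14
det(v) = -0.86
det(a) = 0.00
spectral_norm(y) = 3.90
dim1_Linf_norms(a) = [0.36, 0.64, 0.49, 0.7, 0.44, 0.54, 0.8, 0.52, 0.6]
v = a + y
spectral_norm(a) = 1.46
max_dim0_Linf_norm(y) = 2.09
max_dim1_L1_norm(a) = 2.47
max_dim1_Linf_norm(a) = 0.8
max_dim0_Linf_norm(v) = 1.87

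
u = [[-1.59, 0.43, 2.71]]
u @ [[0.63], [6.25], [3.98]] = [[12.47]]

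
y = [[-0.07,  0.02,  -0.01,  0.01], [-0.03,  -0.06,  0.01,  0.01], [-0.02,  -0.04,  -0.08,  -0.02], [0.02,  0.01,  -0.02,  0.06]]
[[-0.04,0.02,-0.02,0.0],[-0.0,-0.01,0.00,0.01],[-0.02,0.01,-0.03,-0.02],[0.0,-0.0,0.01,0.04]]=y@[[0.45, -0.17, 0.27, 0.04], [-0.17, 0.20, -0.12, -0.06], [0.27, -0.12, 0.31, 0.12], [0.04, -0.06, 0.12, 0.70]]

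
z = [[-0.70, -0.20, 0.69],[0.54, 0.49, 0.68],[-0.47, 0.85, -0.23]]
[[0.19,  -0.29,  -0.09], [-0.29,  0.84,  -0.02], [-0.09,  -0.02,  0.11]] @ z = [[-0.25,-0.26,-0.05], [0.67,0.45,0.38], [0.00,0.10,-0.10]]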